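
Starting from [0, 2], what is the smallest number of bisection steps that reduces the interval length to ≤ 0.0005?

Width after n steps is 2/2^n. Need 2^n ≥ 2/0.0005 = 4000.
2^11 = 2048 < 4000 ≤ 2^12 = 4096, so n = 12.

12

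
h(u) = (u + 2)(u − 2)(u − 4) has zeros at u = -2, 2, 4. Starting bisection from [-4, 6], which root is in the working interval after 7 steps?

-2

midpoint 1: h = 9 > 0 → [-4, 1]
midpoint -1.5: h = 9.625 > 0 → [-4, -1.5]
midpoint -2.75: h = -24.046875 < 0 → [-2.75, -1.5]
midpoint -2.125: h = -3.1582 < 0 → [-2.125, -1.5]
midpoint -1.8125: h = 4.155 > 0 → [-2.125, -1.8125]
midpoint -1.96875: h = 0.7403 > 0 → [-2.125, -1.96875]
midpoint -2.046875: h = -1.1471 < 0 → [-2.046875, -1.96875]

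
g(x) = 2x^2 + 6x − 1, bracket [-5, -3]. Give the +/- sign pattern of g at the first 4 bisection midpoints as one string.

+++-

x = -4 gives g = 7, positive; keep [-4, -3]
x = -3.5 gives g = 2.5, positive; keep [-3.5, -3]
x = -3.25 gives g = 0.625, positive; keep [-3.25, -3]
x = -3.125 gives g = -0.2188, negative; keep [-3.25, -3.125]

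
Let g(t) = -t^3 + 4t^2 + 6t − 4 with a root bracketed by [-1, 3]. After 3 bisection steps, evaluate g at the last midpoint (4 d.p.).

-0.1250

g(1) = 5 > 0, so the root lies in [-1, 1]
g(0) = -4 < 0, so the root lies in [0, 1]
g(0.5) = -0.125 < 0, so the root lies in [0.5, 1]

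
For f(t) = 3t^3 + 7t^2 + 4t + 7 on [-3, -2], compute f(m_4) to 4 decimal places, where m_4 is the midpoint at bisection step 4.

0.3435

t = -2.5 gives f = -6.125, negative; keep [-2.5, -2]
t = -2.25 gives f = -0.734375, negative; keep [-2.25, -2]
t = -2.125 gives f = 1.322266, positive; keep [-2.25, -2.125]
t = -2.1875 gives f = 0.3435, positive; keep [-2.25, -2.1875]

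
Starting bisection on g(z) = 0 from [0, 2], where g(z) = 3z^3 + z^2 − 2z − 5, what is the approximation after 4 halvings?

midpoint 1: g = -3 < 0 → [1, 2]
midpoint 1.5: g = 4.375 > 0 → [1, 1.5]
midpoint 1.25: g = -0.078125 < 0 → [1.25, 1.5]
midpoint 1.375: g = 1.9395 > 0 → [1.25, 1.375]

1.375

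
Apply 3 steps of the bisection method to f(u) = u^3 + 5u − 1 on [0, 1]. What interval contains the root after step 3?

u = 0.5 gives f = 1.625, positive; keep [0, 0.5]
u = 0.25 gives f = 0.265625, positive; keep [0, 0.25]
u = 0.125 gives f = -0.373047, negative; keep [0.125, 0.25]

[0.125, 0.25]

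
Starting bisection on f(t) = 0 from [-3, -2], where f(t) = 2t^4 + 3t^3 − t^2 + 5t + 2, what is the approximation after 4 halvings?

midpoint -2.5: f = 14.5 > 0 → [-2.5, -2]
midpoint -2.25: f = 2.773438 > 0 → [-2.25, -2]
midpoint -2.125: f = -1.145996 < 0 → [-2.25, -2.125]
midpoint -2.1875: f = 0.6702 > 0 → [-2.1875, -2.125]

-2.1875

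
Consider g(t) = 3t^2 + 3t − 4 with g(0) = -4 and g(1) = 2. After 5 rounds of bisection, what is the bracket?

[0.75, 0.78125]

m = 0.5, g(m) = -1.75 (−); new bracket [0.5, 1]
m = 0.75, g(m) = -0.0625 (−); new bracket [0.75, 1]
m = 0.875, g(m) = 0.921875 (+); new bracket [0.75, 0.875]
m = 0.8125, g(m) = 0.418 (+); new bracket [0.75, 0.8125]
m = 0.78125, g(m) = 0.1748 (+); new bracket [0.75, 0.78125]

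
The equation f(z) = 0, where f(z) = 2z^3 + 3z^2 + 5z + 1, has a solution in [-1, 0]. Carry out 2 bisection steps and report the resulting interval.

[-0.25, 0]

f(-0.5) = -1 < 0, so the root lies in [-0.5, 0]
f(-0.25) = -0.09375 < 0, so the root lies in [-0.25, 0]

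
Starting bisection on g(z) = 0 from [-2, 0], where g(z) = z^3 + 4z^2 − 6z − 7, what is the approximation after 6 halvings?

g(-1) = 2 > 0, so the root lies in [-1, 0]
g(-0.5) = -3.125 < 0, so the root lies in [-1, -0.5]
g(-0.75) = -0.671875 < 0, so the root lies in [-1, -0.75]
g(-0.875) = 0.6426 > 0, so the root lies in [-0.875, -0.75]
g(-0.8125) = -0.0208 < 0, so the root lies in [-0.875, -0.8125]
g(-0.84375) = 0.3095 > 0, so the root lies in [-0.84375, -0.8125]

-0.84375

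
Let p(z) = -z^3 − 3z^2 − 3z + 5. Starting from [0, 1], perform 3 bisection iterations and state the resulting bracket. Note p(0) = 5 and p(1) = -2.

m = 0.5, p(m) = 2.625 (+); new bracket [0.5, 1]
m = 0.75, p(m) = 0.640625 (+); new bracket [0.75, 1]
m = 0.875, p(m) = -0.591797 (−); new bracket [0.75, 0.875]

[0.75, 0.875]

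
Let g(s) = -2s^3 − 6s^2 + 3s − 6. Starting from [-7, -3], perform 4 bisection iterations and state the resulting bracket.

[-3.75, -3.5]

m = -5, g(m) = 79 (+); new bracket [-5, -3]
m = -4, g(m) = 14 (+); new bracket [-4, -3]
m = -3.5, g(m) = -4.25 (−); new bracket [-4, -3.5]
m = -3.75, g(m) = 3.8438 (+); new bracket [-3.75, -3.5]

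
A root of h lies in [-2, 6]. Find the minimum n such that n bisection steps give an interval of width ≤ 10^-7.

27

Width after n steps is 8/2^n. Need 2^n ≥ 8/10^-7 = 80000000.
2^26 = 67108864 < 80000000 ≤ 2^27 = 134217728, so n = 27.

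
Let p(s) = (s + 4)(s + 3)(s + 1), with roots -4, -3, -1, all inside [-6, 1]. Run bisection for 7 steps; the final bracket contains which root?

midpoint -2.5: p = -1.125 < 0 → [-2.5, 1]
midpoint -0.75: p = 1.828125 > 0 → [-2.5, -0.75]
midpoint -1.625: p = -2.041016 < 0 → [-1.625, -0.75]
midpoint -1.1875: p = -0.9558 < 0 → [-1.1875, -0.75]
midpoint -0.96875: p = 0.1924 > 0 → [-1.1875, -0.96875]
midpoint -1.078125: p = -0.4387 < 0 → [-1.078125, -0.96875]
midpoint -1.0234375: p = -0.1379 < 0 → [-1.0234375, -0.96875]

-1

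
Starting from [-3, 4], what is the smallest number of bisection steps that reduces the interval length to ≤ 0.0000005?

Width after n steps is 7/2^n. Need 2^n ≥ 7/0.0000005 = 14000000.
2^23 = 8388608 < 14000000 ≤ 2^24 = 16777216, so n = 24.

24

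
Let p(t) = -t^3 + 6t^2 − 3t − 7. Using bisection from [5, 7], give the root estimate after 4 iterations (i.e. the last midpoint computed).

5.125

midpoint 6: p = -25 < 0 → [5, 6]
midpoint 5.5: p = -8.375 < 0 → [5, 5.5]
midpoint 5.25: p = -2.078125 < 0 → [5, 5.25]
midpoint 5.125: p = 0.6074 > 0 → [5.125, 5.25]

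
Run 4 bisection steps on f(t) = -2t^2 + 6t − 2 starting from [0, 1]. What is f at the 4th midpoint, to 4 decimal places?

m = 0.5, f(m) = 0.5 (+); new bracket [0, 0.5]
m = 0.25, f(m) = -0.625 (−); new bracket [0.25, 0.5]
m = 0.375, f(m) = -0.03125 (−); new bracket [0.375, 0.5]
m = 0.4375, f(m) = 0.2422 (+); new bracket [0.375, 0.4375]

0.2422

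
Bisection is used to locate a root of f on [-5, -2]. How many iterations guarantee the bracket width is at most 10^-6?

Width after n steps is 3/2^n. Need 2^n ≥ 3/10^-6 = 3000000.
2^21 = 2097152 < 3000000 ≤ 2^22 = 4194304, so n = 22.

22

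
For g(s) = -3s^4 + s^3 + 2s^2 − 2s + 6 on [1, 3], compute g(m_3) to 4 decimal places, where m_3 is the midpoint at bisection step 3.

1.2539

midpoint 2: g = -30 < 0 → [1, 2]
midpoint 1.5: g = -4.3125 < 0 → [1, 1.5]
midpoint 1.25: g = 1.253906 > 0 → [1.25, 1.5]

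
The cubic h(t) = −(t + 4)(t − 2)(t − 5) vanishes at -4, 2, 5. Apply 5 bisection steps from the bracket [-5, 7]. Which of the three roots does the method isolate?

-4

h(1) = -20 < 0, so the root lies in [-5, 1]
h(-2) = -56 < 0, so the root lies in [-5, -2]
h(-3.5) = -23.375 < 0, so the root lies in [-5, -3.5]
h(-4.25) = 14.4531 > 0, so the root lies in [-4.25, -3.5]
h(-3.875) = -6.5176 < 0, so the root lies in [-4.25, -3.875]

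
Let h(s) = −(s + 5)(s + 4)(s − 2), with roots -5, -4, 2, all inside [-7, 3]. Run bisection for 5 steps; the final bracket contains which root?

m = -2, h(m) = 24 (+); new bracket [-2, 3]
m = 0.5, h(m) = 37.125 (+); new bracket [0.5, 3]
m = 1.75, h(m) = 9.703125 (+); new bracket [1.75, 3]
m = 2.375, h(m) = -17.6309 (−); new bracket [1.75, 2.375]
m = 2.0625, h(m) = -2.676 (−); new bracket [1.75, 2.0625]

2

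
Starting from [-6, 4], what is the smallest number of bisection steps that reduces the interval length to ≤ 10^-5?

Width after n steps is 10/2^n. Need 2^n ≥ 10/10^-5 = 1000000.
2^19 = 524288 < 1000000 ≤ 2^20 = 1048576, so n = 20.

20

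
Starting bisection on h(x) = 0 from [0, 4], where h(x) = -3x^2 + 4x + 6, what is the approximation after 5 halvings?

2.125

x = 2 gives h = 2, positive; keep [2, 4]
x = 3 gives h = -9, negative; keep [2, 3]
x = 2.5 gives h = -2.75, negative; keep [2, 2.5]
x = 2.25 gives h = -0.1875, negative; keep [2, 2.25]
x = 2.125 gives h = 0.9531, positive; keep [2.125, 2.25]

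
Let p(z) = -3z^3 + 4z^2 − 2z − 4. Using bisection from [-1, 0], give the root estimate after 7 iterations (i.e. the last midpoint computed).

m = -0.5, p(m) = -1.625 (−); new bracket [-1, -0.5]
m = -0.75, p(m) = 1.015625 (+); new bracket [-0.75, -0.5]
m = -0.625, p(m) = -0.455078 (−); new bracket [-0.75, -0.625]
m = -0.6875, p(m) = 0.2405 (+); new bracket [-0.6875, -0.625]
m = -0.65625, p(m) = -0.117 (−); new bracket [-0.6875, -0.65625]
m = -0.671875, p(m) = 0.0593 (+); new bracket [-0.671875, -0.65625]
m = -0.6640625, p(m) = -0.0294 (−); new bracket [-0.671875, -0.6640625]

-0.6640625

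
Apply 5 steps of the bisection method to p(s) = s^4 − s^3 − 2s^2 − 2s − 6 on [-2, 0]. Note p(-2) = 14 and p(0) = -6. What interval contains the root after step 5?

[-1.5, -1.4375]

p(-1) = -4 < 0, so the root lies in [-2, -1]
p(-1.5) = 0.9375 > 0, so the root lies in [-1.5, -1]
p(-1.25) = -2.230469 < 0, so the root lies in [-1.5, -1.25]
p(-1.375) = -0.8572 < 0, so the root lies in [-1.5, -1.375]
p(-1.4375) = -0.0173 < 0, so the root lies in [-1.5, -1.4375]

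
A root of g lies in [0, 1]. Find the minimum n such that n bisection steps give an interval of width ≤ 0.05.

Width after n steps is 1/2^n. Need 2^n ≥ 1/0.05 = 20.
2^4 = 16 < 20 ≤ 2^5 = 32, so n = 5.

5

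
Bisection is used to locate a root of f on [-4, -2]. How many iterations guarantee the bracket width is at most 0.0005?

Width after n steps is 2/2^n. Need 2^n ≥ 2/0.0005 = 4000.
2^11 = 2048 < 4000 ≤ 2^12 = 4096, so n = 12.

12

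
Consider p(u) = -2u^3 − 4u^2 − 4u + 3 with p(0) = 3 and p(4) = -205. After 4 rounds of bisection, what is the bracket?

midpoint 2: p = -37 < 0 → [0, 2]
midpoint 1: p = -7 < 0 → [0, 1]
midpoint 0.5: p = -0.25 < 0 → [0, 0.5]
midpoint 0.25: p = 1.7188 > 0 → [0.25, 0.5]

[0.25, 0.5]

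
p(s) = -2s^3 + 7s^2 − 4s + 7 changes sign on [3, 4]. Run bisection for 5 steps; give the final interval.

m = 3.5, p(m) = -7 (−); new bracket [3, 3.5]
m = 3.25, p(m) = -0.71875 (−); new bracket [3, 3.25]
m = 3.125, p(m) = 1.824219 (+); new bracket [3.125, 3.25]
m = 3.1875, p(m) = 0.6001 (+); new bracket [3.1875, 3.25]
m = 3.21875, p(m) = -0.0473 (−); new bracket [3.1875, 3.21875]

[3.1875, 3.21875]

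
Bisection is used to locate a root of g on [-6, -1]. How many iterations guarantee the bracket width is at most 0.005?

Width after n steps is 5/2^n. Need 2^n ≥ 5/0.005 = 1000.
2^9 = 512 < 1000 ≤ 2^10 = 1024, so n = 10.

10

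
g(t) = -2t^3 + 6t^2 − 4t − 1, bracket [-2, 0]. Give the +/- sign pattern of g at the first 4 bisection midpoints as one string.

t = -1 gives g = 11, positive; keep [-1, 0]
t = -0.5 gives g = 2.75, positive; keep [-0.5, 0]
t = -0.25 gives g = 0.40625, positive; keep [-0.25, 0]
t = -0.125 gives g = -0.4023, negative; keep [-0.25, -0.125]

+++-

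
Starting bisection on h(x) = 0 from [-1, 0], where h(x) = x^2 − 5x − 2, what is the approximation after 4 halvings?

x = -0.5 gives h = 0.75, positive; keep [-0.5, 0]
x = -0.25 gives h = -0.6875, negative; keep [-0.5, -0.25]
x = -0.375 gives h = 0.015625, positive; keep [-0.375, -0.25]
x = -0.3125 gives h = -0.3398, negative; keep [-0.375, -0.3125]

-0.3125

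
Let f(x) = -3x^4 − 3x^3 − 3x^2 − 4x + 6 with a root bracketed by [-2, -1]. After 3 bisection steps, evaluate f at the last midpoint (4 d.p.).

midpoint -1.5: f = 0.1875 > 0 → [-2, -1.5]
midpoint -1.75: f = -8.246094 < 0 → [-1.75, -1.5]
midpoint -1.625: f = -3.467529 < 0 → [-1.625, -1.5]

-3.4675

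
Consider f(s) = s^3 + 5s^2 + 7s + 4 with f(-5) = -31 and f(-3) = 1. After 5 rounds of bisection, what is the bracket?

[-3.25, -3.1875]

midpoint -4: f = -8 < 0 → [-4, -3]
midpoint -3.5: f = -2.125 < 0 → [-3.5, -3]
midpoint -3.25: f = -0.265625 < 0 → [-3.25, -3]
midpoint -3.125: f = 0.4355 > 0 → [-3.25, -3.125]
midpoint -3.1875: f = 0.1028 > 0 → [-3.25, -3.1875]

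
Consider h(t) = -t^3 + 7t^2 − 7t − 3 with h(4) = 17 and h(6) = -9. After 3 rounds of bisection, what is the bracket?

[5.5, 5.75]

midpoint 5: h = 12 > 0 → [5, 6]
midpoint 5.5: h = 3.875 > 0 → [5.5, 6]
midpoint 5.75: h = -1.921875 < 0 → [5.5, 5.75]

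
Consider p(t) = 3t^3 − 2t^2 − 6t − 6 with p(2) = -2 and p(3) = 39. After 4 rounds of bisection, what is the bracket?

midpoint 2.5: p = 13.375 > 0 → [2, 2.5]
midpoint 2.25: p = 4.546875 > 0 → [2, 2.25]
midpoint 2.125: p = 1.005859 > 0 → [2, 2.125]
midpoint 2.0625: p = -0.5618 < 0 → [2.0625, 2.125]

[2.0625, 2.125]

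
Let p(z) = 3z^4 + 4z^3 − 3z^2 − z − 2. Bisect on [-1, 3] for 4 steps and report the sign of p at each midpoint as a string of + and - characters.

+---

midpoint 1: p = 1 > 0 → [-1, 1]
midpoint 0: p = -2 < 0 → [0, 1]
midpoint 0.5: p = -2.5625 < 0 → [0.5, 1]
midpoint 0.75: p = -1.8008 < 0 → [0.75, 1]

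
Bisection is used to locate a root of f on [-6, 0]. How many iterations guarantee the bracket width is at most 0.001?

Width after n steps is 6/2^n. Need 2^n ≥ 6/0.001 = 6000.
2^12 = 4096 < 6000 ≤ 2^13 = 8192, so n = 13.

13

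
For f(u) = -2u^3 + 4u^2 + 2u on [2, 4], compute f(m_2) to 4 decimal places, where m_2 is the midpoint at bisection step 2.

-1.2500

f(3) = -12 < 0, so the root lies in [2, 3]
f(2.5) = -1.25 < 0, so the root lies in [2, 2.5]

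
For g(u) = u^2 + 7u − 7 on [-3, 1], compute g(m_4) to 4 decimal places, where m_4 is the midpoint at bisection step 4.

-1.1875

midpoint -1: g = -13 < 0 → [-1, 1]
midpoint 0: g = -7 < 0 → [0, 1]
midpoint 0.5: g = -3.25 < 0 → [0.5, 1]
midpoint 0.75: g = -1.1875 < 0 → [0.75, 1]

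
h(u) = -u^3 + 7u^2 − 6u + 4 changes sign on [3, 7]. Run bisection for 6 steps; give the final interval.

[6.125, 6.1875]

u = 5 gives h = 24, positive; keep [5, 7]
u = 6 gives h = 4, positive; keep [6, 7]
u = 6.5 gives h = -13.875, negative; keep [6, 6.5]
u = 6.25 gives h = -4.2031, negative; keep [6, 6.25]
u = 6.125 gives h = 0.0762, positive; keep [6.125, 6.25]
u = 6.1875 gives h = -2.0183, negative; keep [6.125, 6.1875]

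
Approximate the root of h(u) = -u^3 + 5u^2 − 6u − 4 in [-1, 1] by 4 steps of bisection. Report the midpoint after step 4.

u = 0 gives h = -4, negative; keep [-1, 0]
u = -0.5 gives h = 0.375, positive; keep [-0.5, 0]
u = -0.25 gives h = -2.171875, negative; keep [-0.5, -0.25]
u = -0.375 gives h = -0.9941, negative; keep [-0.5, -0.375]

-0.375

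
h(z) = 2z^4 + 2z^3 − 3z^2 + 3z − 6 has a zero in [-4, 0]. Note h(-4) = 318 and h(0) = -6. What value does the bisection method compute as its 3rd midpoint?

z = -2 gives h = -8, negative; keep [-4, -2]
z = -3 gives h = 66, positive; keep [-3, -2]
z = -2.5 gives h = 14.625, positive; keep [-2.5, -2]

-2.5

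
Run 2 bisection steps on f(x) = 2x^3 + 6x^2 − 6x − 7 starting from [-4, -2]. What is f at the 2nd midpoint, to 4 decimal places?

1.7500

m = -3, f(m) = 11 (+); new bracket [-4, -3]
m = -3.5, f(m) = 1.75 (+); new bracket [-4, -3.5]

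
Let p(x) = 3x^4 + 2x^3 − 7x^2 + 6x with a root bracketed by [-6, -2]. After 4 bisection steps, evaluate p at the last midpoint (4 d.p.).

5.1680

x = -4 gives p = 504, positive; keep [-4, -2]
x = -3 gives p = 108, positive; keep [-3, -2]
x = -2.5 gives p = 27.1875, positive; keep [-2.5, -2]
x = -2.25 gives p = 5.168, positive; keep [-2.25, -2]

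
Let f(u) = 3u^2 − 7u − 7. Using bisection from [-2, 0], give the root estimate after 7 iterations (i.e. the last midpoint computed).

u = -1 gives f = 3, positive; keep [-1, 0]
u = -0.5 gives f = -2.75, negative; keep [-1, -0.5]
u = -0.75 gives f = -0.0625, negative; keep [-1, -0.75]
u = -0.875 gives f = 1.4219, positive; keep [-0.875, -0.75]
u = -0.8125 gives f = 0.668, positive; keep [-0.8125, -0.75]
u = -0.78125 gives f = 0.2998, positive; keep [-0.78125, -0.75]
u = -0.765625 gives f = 0.1179, positive; keep [-0.765625, -0.75]

-0.765625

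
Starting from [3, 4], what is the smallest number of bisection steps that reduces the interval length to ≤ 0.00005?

15

Width after n steps is 1/2^n. Need 2^n ≥ 1/0.00005 = 20000.
2^14 = 16384 < 20000 ≤ 2^15 = 32768, so n = 15.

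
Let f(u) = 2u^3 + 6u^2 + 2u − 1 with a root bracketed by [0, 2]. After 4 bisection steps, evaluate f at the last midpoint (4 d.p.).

f(1) = 9 > 0, so the root lies in [0, 1]
f(0.5) = 1.75 > 0, so the root lies in [0, 0.5]
f(0.25) = -0.09375 < 0, so the root lies in [0.25, 0.5]
f(0.375) = 0.6992 > 0, so the root lies in [0.25, 0.375]

0.6992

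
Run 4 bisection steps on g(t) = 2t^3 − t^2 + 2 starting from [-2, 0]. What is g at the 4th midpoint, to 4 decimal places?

-0.1055

t = -1 gives g = -1, negative; keep [-1, 0]
t = -0.5 gives g = 1.5, positive; keep [-1, -0.5]
t = -0.75 gives g = 0.59375, positive; keep [-1, -0.75]
t = -0.875 gives g = -0.1055, negative; keep [-0.875, -0.75]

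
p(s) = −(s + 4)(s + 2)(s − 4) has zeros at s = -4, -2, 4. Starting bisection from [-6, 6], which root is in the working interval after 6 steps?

p(0) = 32 > 0, so the root lies in [0, 6]
p(3) = 35 > 0, so the root lies in [3, 6]
p(4.5) = -27.625 < 0, so the root lies in [3, 4.5]
p(3.75) = 11.1406 > 0, so the root lies in [3.75, 4.5]
p(4.125) = -6.2207 < 0, so the root lies in [3.75, 4.125]
p(3.9375) = 2.9456 > 0, so the root lies in [3.9375, 4.125]

4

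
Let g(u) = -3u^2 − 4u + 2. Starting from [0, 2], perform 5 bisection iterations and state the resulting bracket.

u = 1 gives g = -5, negative; keep [0, 1]
u = 0.5 gives g = -0.75, negative; keep [0, 0.5]
u = 0.25 gives g = 0.8125, positive; keep [0.25, 0.5]
u = 0.375 gives g = 0.0781, positive; keep [0.375, 0.5]
u = 0.4375 gives g = -0.3242, negative; keep [0.375, 0.4375]

[0.375, 0.4375]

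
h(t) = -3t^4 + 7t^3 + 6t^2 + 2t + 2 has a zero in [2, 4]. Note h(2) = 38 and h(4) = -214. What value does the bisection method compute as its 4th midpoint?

3.125

h(3) = 8 > 0, so the root lies in [3, 4]
h(3.5) = -67.5625 < 0, so the root lies in [3, 3.5]
h(3.25) = -22.527344 < 0, so the root lies in [3, 3.25]
h(3.125) = -5.6355 < 0, so the root lies in [3, 3.125]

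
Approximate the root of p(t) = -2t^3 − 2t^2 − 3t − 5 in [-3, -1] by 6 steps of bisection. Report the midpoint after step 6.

-1.28125

m = -2, p(m) = 9 (+); new bracket [-2, -1]
m = -1.5, p(m) = 1.75 (+); new bracket [-1.5, -1]
m = -1.25, p(m) = -0.46875 (−); new bracket [-1.5, -1.25]
m = -1.375, p(m) = 0.543 (+); new bracket [-1.375, -1.25]
m = -1.3125, p(m) = 0.0142 (+); new bracket [-1.3125, -1.25]
m = -1.28125, p(m) = -0.2328 (−); new bracket [-1.3125, -1.28125]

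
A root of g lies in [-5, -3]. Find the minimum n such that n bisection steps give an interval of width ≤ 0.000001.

21

Width after n steps is 2/2^n. Need 2^n ≥ 2/0.000001 = 2000000.
2^20 = 1048576 < 2000000 ≤ 2^21 = 2097152, so n = 21.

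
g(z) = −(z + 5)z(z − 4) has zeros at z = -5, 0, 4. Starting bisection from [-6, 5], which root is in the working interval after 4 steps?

m = -0.5, g(m) = -10.125 (−); new bracket [-6, -0.5]
m = -3.25, g(m) = -41.234375 (−); new bracket [-6, -3.25]
m = -4.625, g(m) = -14.958984 (−); new bracket [-6, -4.625]
m = -5.3125, g(m) = 15.4602 (+); new bracket [-5.3125, -4.625]

-5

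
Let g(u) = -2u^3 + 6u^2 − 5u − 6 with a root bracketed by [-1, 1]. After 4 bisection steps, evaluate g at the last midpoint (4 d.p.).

-0.0430

midpoint 0: g = -6 < 0 → [-1, 0]
midpoint -0.5: g = -1.75 < 0 → [-1, -0.5]
midpoint -0.75: g = 1.96875 > 0 → [-0.75, -0.5]
midpoint -0.625: g = -0.043 < 0 → [-0.75, -0.625]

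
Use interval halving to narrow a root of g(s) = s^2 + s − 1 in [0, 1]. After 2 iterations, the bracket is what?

g(0.5) = -0.25 < 0, so the root lies in [0.5, 1]
g(0.75) = 0.3125 > 0, so the root lies in [0.5, 0.75]

[0.5, 0.75]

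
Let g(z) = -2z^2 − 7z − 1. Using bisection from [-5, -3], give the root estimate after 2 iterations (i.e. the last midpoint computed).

m = -4, g(m) = -5 (−); new bracket [-4, -3]
m = -3.5, g(m) = -1 (−); new bracket [-3.5, -3]

-3.5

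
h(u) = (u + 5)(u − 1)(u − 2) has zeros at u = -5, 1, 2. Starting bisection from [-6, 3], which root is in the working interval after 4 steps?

-5

m = -1.5, h(m) = 30.625 (+); new bracket [-6, -1.5]
m = -3.75, h(m) = 34.140625 (+); new bracket [-6, -3.75]
m = -4.875, h(m) = 5.048828 (+); new bracket [-6, -4.875]
m = -5.4375, h(m) = -20.947 (−); new bracket [-5.4375, -4.875]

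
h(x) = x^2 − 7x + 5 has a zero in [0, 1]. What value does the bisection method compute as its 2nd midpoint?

m = 0.5, h(m) = 1.75 (+); new bracket [0.5, 1]
m = 0.75, h(m) = 0.3125 (+); new bracket [0.75, 1]

0.75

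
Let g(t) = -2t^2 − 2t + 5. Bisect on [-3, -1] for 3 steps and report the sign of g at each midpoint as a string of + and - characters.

t = -2 gives g = 1, positive; keep [-3, -2]
t = -2.5 gives g = -2.5, negative; keep [-2.5, -2]
t = -2.25 gives g = -0.625, negative; keep [-2.25, -2]

+--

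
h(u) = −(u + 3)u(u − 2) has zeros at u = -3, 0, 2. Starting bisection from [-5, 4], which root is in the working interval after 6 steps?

u = -0.5 gives h = -3.125, negative; keep [-5, -0.5]
u = -2.75 gives h = -3.265625, negative; keep [-5, -2.75]
u = -3.875 gives h = 19.919922, positive; keep [-3.875, -2.75]
u = -3.3125 gives h = 5.4993, positive; keep [-3.3125, -2.75]
u = -3.03125 gives h = 0.4766, positive; keep [-3.03125, -2.75]
u = -2.890625 gives h = -1.5462, negative; keep [-3.03125, -2.890625]

-3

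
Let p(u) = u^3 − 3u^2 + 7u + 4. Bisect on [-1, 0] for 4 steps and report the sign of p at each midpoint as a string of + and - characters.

u = -0.5 gives p = -0.375, negative; keep [-0.5, 0]
u = -0.25 gives p = 2.046875, positive; keep [-0.5, -0.25]
u = -0.375 gives p = 0.900391, positive; keep [-0.5, -0.375]
u = -0.4375 gives p = 0.2795, positive; keep [-0.5, -0.4375]

-+++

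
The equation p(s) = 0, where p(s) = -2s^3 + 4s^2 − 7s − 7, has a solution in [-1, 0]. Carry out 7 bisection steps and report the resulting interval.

[-0.671875, -0.6640625]

m = -0.5, p(m) = -2.25 (−); new bracket [-1, -0.5]
m = -0.75, p(m) = 1.34375 (+); new bracket [-0.75, -0.5]
m = -0.625, p(m) = -0.574219 (−); new bracket [-0.75, -0.625]
m = -0.6875, p(m) = 0.353 (+); new bracket [-0.6875, -0.625]
m = -0.65625, p(m) = -0.1183 (−); new bracket [-0.6875, -0.65625]
m = -0.671875, p(m) = 0.1154 (+); new bracket [-0.671875, -0.65625]
m = -0.6640625, p(m) = -0.002 (−); new bracket [-0.671875, -0.6640625]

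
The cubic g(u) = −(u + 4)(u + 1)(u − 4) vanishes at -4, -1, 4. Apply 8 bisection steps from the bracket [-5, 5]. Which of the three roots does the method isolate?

midpoint 0: g = 16 > 0 → [0, 5]
midpoint 2.5: g = 34.125 > 0 → [2.5, 5]
midpoint 3.75: g = 9.203125 > 0 → [3.75, 5]
midpoint 4.375: g = -16.8809 < 0 → [3.75, 4.375]
midpoint 4.0625: g = -2.551 < 0 → [3.75, 4.0625]
midpoint 3.90625: g = 3.6366 > 0 → [3.90625, 4.0625]
midpoint 3.984375: g = 0.6218 > 0 → [3.984375, 4.0625]
midpoint 4.0234375: g = -0.9447 < 0 → [3.984375, 4.0234375]

4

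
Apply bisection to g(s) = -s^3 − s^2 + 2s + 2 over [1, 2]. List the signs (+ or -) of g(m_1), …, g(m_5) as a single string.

-++-+

s = 1.5 gives g = -0.625, negative; keep [1, 1.5]
s = 1.25 gives g = 0.984375, positive; keep [1.25, 1.5]
s = 1.375 gives g = 0.259766, positive; keep [1.375, 1.5]
s = 1.4375 gives g = -0.1619, negative; keep [1.375, 1.4375]
s = 1.40625 gives g = 0.054, positive; keep [1.40625, 1.4375]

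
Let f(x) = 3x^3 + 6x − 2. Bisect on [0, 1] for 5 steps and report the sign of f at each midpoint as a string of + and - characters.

+-+-+

f(0.5) = 1.375 > 0, so the root lies in [0, 0.5]
f(0.25) = -0.453125 < 0, so the root lies in [0.25, 0.5]
f(0.375) = 0.408203 > 0, so the root lies in [0.25, 0.375]
f(0.3125) = -0.0334 < 0, so the root lies in [0.3125, 0.375]
f(0.34375) = 0.1844 > 0, so the root lies in [0.3125, 0.34375]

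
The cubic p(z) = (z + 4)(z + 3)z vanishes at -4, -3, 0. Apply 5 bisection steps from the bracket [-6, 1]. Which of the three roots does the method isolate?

0

p(-2.5) = -1.875 < 0, so the root lies in [-2.5, 1]
p(-0.75) = -5.484375 < 0, so the root lies in [-0.75, 1]
p(0.125) = 1.611328 > 0, so the root lies in [-0.75, 0.125]
p(-0.3125) = -3.0969 < 0, so the root lies in [-0.3125, 0.125]
p(-0.09375) = -1.0643 < 0, so the root lies in [-0.09375, 0.125]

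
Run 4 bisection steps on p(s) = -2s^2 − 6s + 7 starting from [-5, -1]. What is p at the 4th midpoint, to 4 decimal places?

p(-3) = 7 > 0, so the root lies in [-5, -3]
p(-4) = -1 < 0, so the root lies in [-4, -3]
p(-3.5) = 3.5 > 0, so the root lies in [-4, -3.5]
p(-3.75) = 1.375 > 0, so the root lies in [-4, -3.75]

1.3750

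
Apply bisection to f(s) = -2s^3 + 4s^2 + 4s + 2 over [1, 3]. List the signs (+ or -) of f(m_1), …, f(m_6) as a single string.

+++-+-

s = 2 gives f = 10, positive; keep [2, 3]
s = 2.5 gives f = 5.75, positive; keep [2.5, 3]
s = 2.75 gives f = 1.65625, positive; keep [2.75, 3]
s = 2.875 gives f = -0.9648, negative; keep [2.75, 2.875]
s = 2.8125 gives f = 0.396, positive; keep [2.8125, 2.875]
s = 2.84375 gives f = -0.2717, negative; keep [2.8125, 2.84375]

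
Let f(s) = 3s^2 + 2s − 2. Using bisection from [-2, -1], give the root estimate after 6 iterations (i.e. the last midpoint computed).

s = -1.5 gives f = 1.75, positive; keep [-1.5, -1]
s = -1.25 gives f = 0.1875, positive; keep [-1.25, -1]
s = -1.125 gives f = -0.453125, negative; keep [-1.25, -1.125]
s = -1.1875 gives f = -0.1445, negative; keep [-1.25, -1.1875]
s = -1.21875 gives f = 0.0186, positive; keep [-1.21875, -1.1875]
s = -1.203125 gives f = -0.0637, negative; keep [-1.21875, -1.203125]

-1.203125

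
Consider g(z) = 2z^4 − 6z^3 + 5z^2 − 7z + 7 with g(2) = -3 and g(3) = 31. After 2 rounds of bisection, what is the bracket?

midpoint 2.5: g = 5.125 > 0 → [2, 2.5]
midpoint 2.25: g = -0.523438 < 0 → [2.25, 2.5]

[2.25, 2.5]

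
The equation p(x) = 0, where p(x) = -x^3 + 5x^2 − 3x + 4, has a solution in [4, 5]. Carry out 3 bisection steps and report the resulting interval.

[4.5, 4.625]

p(4.5) = 0.625 > 0, so the root lies in [4.5, 5]
p(4.75) = -4.609375 < 0, so the root lies in [4.5, 4.75]
p(4.625) = -1.853516 < 0, so the root lies in [4.5, 4.625]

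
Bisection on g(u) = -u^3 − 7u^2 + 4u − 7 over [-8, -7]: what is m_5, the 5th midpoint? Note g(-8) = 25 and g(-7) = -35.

midpoint -7.5: g = -8.875 < 0 → [-8, -7.5]
midpoint -7.75: g = 7.046875 > 0 → [-7.75, -7.5]
midpoint -7.625: g = -1.162109 < 0 → [-7.75, -7.625]
midpoint -7.6875: g = 2.8796 > 0 → [-7.6875, -7.625]
midpoint -7.65625: g = 0.8432 > 0 → [-7.65625, -7.625]

-7.65625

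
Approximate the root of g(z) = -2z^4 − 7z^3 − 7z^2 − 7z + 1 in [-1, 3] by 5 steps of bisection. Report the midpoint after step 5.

g(1) = -22 < 0, so the root lies in [-1, 1]
g(0) = 1 > 0, so the root lies in [0, 1]
g(0.5) = -5.25 < 0, so the root lies in [0, 0.5]
g(0.25) = -1.3047 < 0, so the root lies in [0, 0.25]
g(0.125) = 0.0015 > 0, so the root lies in [0.125, 0.25]

0.125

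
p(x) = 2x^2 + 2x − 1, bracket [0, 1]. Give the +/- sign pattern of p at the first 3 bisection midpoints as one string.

m = 0.5, p(m) = 0.5 (+); new bracket [0, 0.5]
m = 0.25, p(m) = -0.375 (−); new bracket [0.25, 0.5]
m = 0.375, p(m) = 0.03125 (+); new bracket [0.25, 0.375]

+-+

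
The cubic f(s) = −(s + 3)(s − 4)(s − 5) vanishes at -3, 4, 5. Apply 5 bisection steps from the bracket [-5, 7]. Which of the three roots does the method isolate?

f(1) = -48 < 0, so the root lies in [-5, 1]
f(-2) = -42 < 0, so the root lies in [-5, -2]
f(-3.5) = 31.875 > 0, so the root lies in [-3.5, -2]
f(-2.75) = -13.0781 < 0, so the root lies in [-3.5, -2.75]
f(-3.125) = 7.2363 > 0, so the root lies in [-3.125, -2.75]

-3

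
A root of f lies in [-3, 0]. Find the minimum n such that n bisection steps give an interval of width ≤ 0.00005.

Width after n steps is 3/2^n. Need 2^n ≥ 3/0.00005 = 60000.
2^15 = 32768 < 60000 ≤ 2^16 = 65536, so n = 16.

16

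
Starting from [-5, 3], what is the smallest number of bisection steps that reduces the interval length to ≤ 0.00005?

18

Width after n steps is 8/2^n. Need 2^n ≥ 8/0.00005 = 160000.
2^17 = 131072 < 160000 ≤ 2^18 = 262144, so n = 18.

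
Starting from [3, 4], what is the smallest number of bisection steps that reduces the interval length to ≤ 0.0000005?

21

Width after n steps is 1/2^n. Need 2^n ≥ 1/0.0000005 = 2000000.
2^20 = 1048576 < 2000000 ≤ 2^21 = 2097152, so n = 21.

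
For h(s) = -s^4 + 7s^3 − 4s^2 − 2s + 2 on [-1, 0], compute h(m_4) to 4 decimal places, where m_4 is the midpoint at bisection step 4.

s = -0.5 gives h = 1.0625, positive; keep [-1, -0.5]
s = -0.75 gives h = -2.019531, negative; keep [-0.75, -0.5]
s = -0.625 gives h = -0.174072, negative; keep [-0.625, -0.5]
s = -0.5625 gives h = 0.5134, positive; keep [-0.625, -0.5625]

0.5134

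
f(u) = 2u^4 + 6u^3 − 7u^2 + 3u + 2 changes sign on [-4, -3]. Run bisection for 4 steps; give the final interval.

midpoint -3.5: f = -51.375 < 0 → [-4, -3.5]
midpoint -3.75: f = -28.585938 < 0 → [-4, -3.75]
midpoint -3.875: f = -12.909668 < 0 → [-4, -3.875]
midpoint -3.9375: f = -3.8774 < 0 → [-4, -3.9375]

[-4, -3.9375]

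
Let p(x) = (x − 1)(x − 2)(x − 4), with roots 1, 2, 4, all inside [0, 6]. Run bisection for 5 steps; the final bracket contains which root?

4

x = 3 gives p = -2, negative; keep [3, 6]
x = 4.5 gives p = 4.375, positive; keep [3, 4.5]
x = 3.75 gives p = -1.203125, negative; keep [3.75, 4.5]
x = 4.125 gives p = 0.8301, positive; keep [3.75, 4.125]
x = 3.9375 gives p = -0.3557, negative; keep [3.9375, 4.125]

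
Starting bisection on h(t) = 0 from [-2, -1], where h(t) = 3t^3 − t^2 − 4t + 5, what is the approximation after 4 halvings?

-1.4375

t = -1.5 gives h = -1.375, negative; keep [-1.5, -1]
t = -1.25 gives h = 2.578125, positive; keep [-1.5, -1.25]
t = -1.375 gives h = 0.810547, positive; keep [-1.5, -1.375]
t = -1.4375 gives h = -0.2278, negative; keep [-1.4375, -1.375]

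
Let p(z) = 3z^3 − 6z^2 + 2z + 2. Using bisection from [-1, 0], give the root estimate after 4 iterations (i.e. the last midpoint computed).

-0.4375

midpoint -0.5: p = -0.875 < 0 → [-0.5, 0]
midpoint -0.25: p = 1.078125 > 0 → [-0.5, -0.25]
midpoint -0.375: p = 0.248047 > 0 → [-0.5, -0.375]
midpoint -0.4375: p = -0.2747 < 0 → [-0.4375, -0.375]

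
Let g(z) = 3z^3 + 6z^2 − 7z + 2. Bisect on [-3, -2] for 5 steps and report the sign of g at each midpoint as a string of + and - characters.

m = -2.5, g(m) = 10.125 (+); new bracket [-3, -2.5]
m = -2.75, g(m) = 4.234375 (+); new bracket [-3, -2.75]
m = -2.875, g(m) = 0.427734 (+); new bracket [-3, -2.875]
m = -2.9375, g(m) = -1.7063 (−); new bracket [-2.9375, -2.875]
m = -2.90625, g(m) = -0.6196 (−); new bracket [-2.90625, -2.875]

+++--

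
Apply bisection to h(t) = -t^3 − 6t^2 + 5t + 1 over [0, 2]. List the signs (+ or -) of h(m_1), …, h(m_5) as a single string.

midpoint 1: h = -1 < 0 → [0, 1]
midpoint 0.5: h = 1.875 > 0 → [0.5, 1]
midpoint 0.75: h = 0.953125 > 0 → [0.75, 1]
midpoint 0.875: h = 0.1113 > 0 → [0.875, 1]
midpoint 0.9375: h = -0.4099 < 0 → [0.875, 0.9375]

-+++-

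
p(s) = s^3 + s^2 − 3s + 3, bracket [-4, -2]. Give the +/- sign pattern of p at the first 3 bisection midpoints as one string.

m = -3, p(m) = -6 (−); new bracket [-3, -2]
m = -2.5, p(m) = 1.125 (+); new bracket [-3, -2.5]
m = -2.75, p(m) = -1.984375 (−); new bracket [-2.75, -2.5]

-+-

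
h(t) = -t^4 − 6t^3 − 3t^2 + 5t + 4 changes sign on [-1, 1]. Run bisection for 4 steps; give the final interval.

[0.875, 1]

t = 0 gives h = 4, positive; keep [0, 1]
t = 0.5 gives h = 4.9375, positive; keep [0.5, 1]
t = 0.75 gives h = 3.214844, positive; keep [0.75, 1]
t = 0.875 gives h = 1.4724, positive; keep [0.875, 1]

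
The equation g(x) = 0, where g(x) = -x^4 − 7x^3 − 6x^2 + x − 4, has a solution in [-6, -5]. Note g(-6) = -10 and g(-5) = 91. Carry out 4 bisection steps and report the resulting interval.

[-6, -5.9375]

g(-5.5) = 58.5625 > 0, so the root lies in [-6, -5.5]
g(-5.75) = 29.511719 > 0, so the root lies in [-6, -5.75]
g(-5.875) = 11.157959 > 0, so the root lies in [-6, -5.875]
g(-5.9375) = 0.9416 > 0, so the root lies in [-6, -5.9375]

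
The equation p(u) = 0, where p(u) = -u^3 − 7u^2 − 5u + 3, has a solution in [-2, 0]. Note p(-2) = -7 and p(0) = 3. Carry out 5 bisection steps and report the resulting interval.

[-1.3125, -1.25]

p(-1) = 2 > 0, so the root lies in [-2, -1]
p(-1.5) = -1.875 < 0, so the root lies in [-1.5, -1]
p(-1.25) = 0.265625 > 0, so the root lies in [-1.5, -1.25]
p(-1.375) = -0.7598 < 0, so the root lies in [-1.375, -1.25]
p(-1.3125) = -0.2351 < 0, so the root lies in [-1.3125, -1.25]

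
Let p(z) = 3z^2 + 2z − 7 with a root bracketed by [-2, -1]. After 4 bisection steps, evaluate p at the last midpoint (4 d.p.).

m = -1.5, p(m) = -3.25 (−); new bracket [-2, -1.5]
m = -1.75, p(m) = -1.3125 (−); new bracket [-2, -1.75]
m = -1.875, p(m) = -0.203125 (−); new bracket [-2, -1.875]
m = -1.9375, p(m) = 0.3867 (+); new bracket [-1.9375, -1.875]

0.3867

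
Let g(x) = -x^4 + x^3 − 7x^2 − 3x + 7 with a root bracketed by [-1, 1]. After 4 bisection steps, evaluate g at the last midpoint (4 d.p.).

x = 0 gives g = 7, positive; keep [0, 1]
x = 0.5 gives g = 3.8125, positive; keep [0.5, 1]
x = 0.75 gives g = 0.917969, positive; keep [0.75, 1]
x = 0.875 gives g = -0.9006, negative; keep [0.75, 0.875]

-0.9006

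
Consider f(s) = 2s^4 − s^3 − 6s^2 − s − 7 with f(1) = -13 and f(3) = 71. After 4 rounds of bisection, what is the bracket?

m = 2, f(m) = -9 (−); new bracket [2, 3]
m = 2.5, f(m) = 15.5 (+); new bracket [2, 2.5]
m = 2.25, f(m) = 0.242188 (+); new bracket [2, 2.25]
m = 2.125, f(m) = -5.0327 (−); new bracket [2.125, 2.25]

[2.125, 2.25]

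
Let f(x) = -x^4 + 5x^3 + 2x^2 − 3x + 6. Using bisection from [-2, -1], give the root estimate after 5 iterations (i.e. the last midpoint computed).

-1.28125

f(-1.5) = -6.9375 < 0, so the root lies in [-1.5, -1]
f(-1.25) = 0.667969 > 0, so the root lies in [-1.5, -1.25]
f(-1.375) = -2.66626 < 0, so the root lies in [-1.375, -1.25]
f(-1.3125) = -0.8897 < 0, so the root lies in [-1.3125, -1.25]
f(-1.28125) = -0.0844 < 0, so the root lies in [-1.28125, -1.25]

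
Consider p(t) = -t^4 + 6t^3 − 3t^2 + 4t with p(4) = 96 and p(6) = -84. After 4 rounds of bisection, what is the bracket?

t = 5 gives p = 70, positive; keep [5, 6]
t = 5.5 gives p = 14.4375, positive; keep [5.5, 6]
t = 5.75 gives p = -28.660156, negative; keep [5.5, 5.75]
t = 5.625 gives p = -5.6799, negative; keep [5.5, 5.625]

[5.5, 5.625]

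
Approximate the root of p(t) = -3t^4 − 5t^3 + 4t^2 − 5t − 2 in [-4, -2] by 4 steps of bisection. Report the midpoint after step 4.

m = -3, p(m) = -59 (−); new bracket [-3, -2]
m = -2.5, p(m) = -3.5625 (−); new bracket [-2.5, -2]
m = -2.25, p(m) = 9.566406 (+); new bracket [-2.5, -2.25]
m = -2.375, p(m) = 3.97 (+); new bracket [-2.5, -2.375]

-2.375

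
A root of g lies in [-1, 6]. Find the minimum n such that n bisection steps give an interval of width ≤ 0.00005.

Width after n steps is 7/2^n. Need 2^n ≥ 7/0.00005 = 140000.
2^17 = 131072 < 140000 ≤ 2^18 = 262144, so n = 18.

18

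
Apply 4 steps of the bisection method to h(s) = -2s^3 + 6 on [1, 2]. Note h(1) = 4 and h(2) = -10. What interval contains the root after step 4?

[1.4375, 1.5]

h(1.5) = -0.75 < 0, so the root lies in [1, 1.5]
h(1.25) = 2.09375 > 0, so the root lies in [1.25, 1.5]
h(1.375) = 0.800781 > 0, so the root lies in [1.375, 1.5]
h(1.4375) = 0.0591 > 0, so the root lies in [1.4375, 1.5]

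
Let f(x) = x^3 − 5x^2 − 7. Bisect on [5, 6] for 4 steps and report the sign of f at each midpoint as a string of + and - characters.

x = 5.5 gives f = 8.125, positive; keep [5, 5.5]
x = 5.25 gives f = -0.109375, negative; keep [5.25, 5.5]
x = 5.375 gives f = 3.833984, positive; keep [5.25, 5.375]
x = 5.3125 gives f = 1.8196, positive; keep [5.25, 5.3125]

+-++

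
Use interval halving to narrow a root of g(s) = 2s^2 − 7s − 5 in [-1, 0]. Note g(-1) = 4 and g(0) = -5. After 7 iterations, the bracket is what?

m = -0.5, g(m) = -1 (−); new bracket [-1, -0.5]
m = -0.75, g(m) = 1.375 (+); new bracket [-0.75, -0.5]
m = -0.625, g(m) = 0.15625 (+); new bracket [-0.625, -0.5]
m = -0.5625, g(m) = -0.4297 (−); new bracket [-0.625, -0.5625]
m = -0.59375, g(m) = -0.1387 (−); new bracket [-0.625, -0.59375]
m = -0.609375, g(m) = 0.0083 (+); new bracket [-0.609375, -0.59375]
m = -0.6015625, g(m) = -0.0653 (−); new bracket [-0.609375, -0.6015625]

[-0.609375, -0.6015625]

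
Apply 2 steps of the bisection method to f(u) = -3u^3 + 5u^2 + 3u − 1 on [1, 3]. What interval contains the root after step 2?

[2, 2.5]

m = 2, f(m) = 1 (+); new bracket [2, 3]
m = 2.5, f(m) = -9.125 (−); new bracket [2, 2.5]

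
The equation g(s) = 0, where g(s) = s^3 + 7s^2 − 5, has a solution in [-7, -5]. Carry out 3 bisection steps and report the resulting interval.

[-7, -6.75]

g(-6) = 31 > 0, so the root lies in [-7, -6]
g(-6.5) = 16.125 > 0, so the root lies in [-7, -6.5]
g(-6.75) = 6.390625 > 0, so the root lies in [-7, -6.75]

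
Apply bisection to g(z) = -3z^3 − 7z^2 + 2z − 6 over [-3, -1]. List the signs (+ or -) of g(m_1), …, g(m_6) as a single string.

z = -2 gives g = -14, negative; keep [-3, -2]
z = -2.5 gives g = -7.875, negative; keep [-3, -2.5]
z = -2.75 gives g = -2.046875, negative; keep [-3, -2.75]
z = -2.875 gives g = 1.6816, positive; keep [-2.875, -2.75]
z = -2.8125 gives g = -0.2542, negative; keep [-2.875, -2.8125]
z = -2.84375 gives g = 0.6956, positive; keep [-2.84375, -2.8125]

---+-+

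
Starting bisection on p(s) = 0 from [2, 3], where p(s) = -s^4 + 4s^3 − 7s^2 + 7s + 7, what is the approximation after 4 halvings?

p(2.5) = 4.1875 > 0, so the root lies in [2.5, 3]
p(2.75) = -0.691406 < 0, so the root lies in [2.5, 2.75]
p(2.625) = 2.011475 > 0, so the root lies in [2.625, 2.75]
p(2.6875) = 0.7307 > 0, so the root lies in [2.6875, 2.75]

2.6875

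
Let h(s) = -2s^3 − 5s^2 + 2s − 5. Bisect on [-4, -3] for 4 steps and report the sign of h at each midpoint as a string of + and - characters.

m = -3.5, h(m) = 12.5 (+); new bracket [-3.5, -3]
m = -3.25, h(m) = 4.34375 (+); new bracket [-3.25, -3]
m = -3.125, h(m) = 0.957031 (+); new bracket [-3.125, -3]
m = -3.0625, h(m) = -0.5737 (−); new bracket [-3.125, -3.0625]

+++-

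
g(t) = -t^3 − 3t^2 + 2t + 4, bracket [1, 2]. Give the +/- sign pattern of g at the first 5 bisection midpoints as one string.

--+++

t = 1.5 gives g = -3.125, negative; keep [1, 1.5]
t = 1.25 gives g = -0.140625, negative; keep [1, 1.25]
t = 1.125 gives g = 1.029297, positive; keep [1.125, 1.25]
t = 1.1875 gives g = 0.47, positive; keep [1.1875, 1.25]
t = 1.21875 gives g = 0.1712, positive; keep [1.21875, 1.25]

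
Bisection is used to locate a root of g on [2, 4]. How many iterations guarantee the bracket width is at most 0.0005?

Width after n steps is 2/2^n. Need 2^n ≥ 2/0.0005 = 4000.
2^11 = 2048 < 4000 ≤ 2^12 = 4096, so n = 12.

12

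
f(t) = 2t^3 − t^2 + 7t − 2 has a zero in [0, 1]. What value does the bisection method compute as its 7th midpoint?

0.2890625

m = 0.5, f(m) = 1.5 (+); new bracket [0, 0.5]
m = 0.25, f(m) = -0.28125 (−); new bracket [0.25, 0.5]
m = 0.375, f(m) = 0.589844 (+); new bracket [0.25, 0.375]
m = 0.3125, f(m) = 0.1509 (+); new bracket [0.25, 0.3125]
m = 0.28125, f(m) = -0.0659 (−); new bracket [0.28125, 0.3125]
m = 0.296875, f(m) = 0.0423 (+); new bracket [0.28125, 0.296875]
m = 0.2890625, f(m) = -0.0118 (−); new bracket [0.2890625, 0.296875]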